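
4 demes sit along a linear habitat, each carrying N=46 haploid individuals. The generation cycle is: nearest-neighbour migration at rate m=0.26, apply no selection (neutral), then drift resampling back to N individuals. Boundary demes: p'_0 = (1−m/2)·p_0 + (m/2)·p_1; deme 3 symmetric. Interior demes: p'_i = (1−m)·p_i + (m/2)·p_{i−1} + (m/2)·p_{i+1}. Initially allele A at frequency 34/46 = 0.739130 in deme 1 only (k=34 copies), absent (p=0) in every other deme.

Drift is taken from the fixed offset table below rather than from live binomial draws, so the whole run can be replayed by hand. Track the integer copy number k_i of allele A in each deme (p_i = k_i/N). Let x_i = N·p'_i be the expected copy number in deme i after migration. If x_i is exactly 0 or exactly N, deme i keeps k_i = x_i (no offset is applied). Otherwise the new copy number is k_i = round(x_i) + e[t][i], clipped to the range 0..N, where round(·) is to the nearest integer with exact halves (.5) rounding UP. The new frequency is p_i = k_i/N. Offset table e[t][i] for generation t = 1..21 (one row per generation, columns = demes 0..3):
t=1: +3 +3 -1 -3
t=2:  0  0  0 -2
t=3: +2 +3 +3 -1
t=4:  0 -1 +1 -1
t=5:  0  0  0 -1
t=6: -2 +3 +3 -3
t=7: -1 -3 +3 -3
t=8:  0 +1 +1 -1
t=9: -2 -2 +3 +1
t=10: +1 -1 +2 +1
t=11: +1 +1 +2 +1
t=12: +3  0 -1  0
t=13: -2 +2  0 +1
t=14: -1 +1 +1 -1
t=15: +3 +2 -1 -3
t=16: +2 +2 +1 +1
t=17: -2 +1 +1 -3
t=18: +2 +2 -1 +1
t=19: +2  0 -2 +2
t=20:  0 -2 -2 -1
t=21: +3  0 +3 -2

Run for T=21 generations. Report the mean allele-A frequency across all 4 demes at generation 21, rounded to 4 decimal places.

t=0: k=[0 34 0 0]
t=1: x=[4.4200 25.1600 4.4200 0.0000] k=[7 28 3 0]
t=2: x=[9.7300 22.0200 5.8600 0.3900] k=[10 22 6 0]
t=3: x=[11.5600 18.3600 7.3000 0.7800] k=[14 21 10 0]
t=4: x=[14.9100 18.6600 10.1300 1.3000] k=[15 18 11 0]
t=5: x=[15.3900 16.7000 10.4800 1.4300] k=[15 17 10 0]
t=6: x=[15.2600 15.8300 9.6100 1.3000] k=[13 19 13 0]
t=7: x=[13.7800 17.4400 12.0900 1.6900] k=[13 14 15 0]
t=8: x=[13.1300 14.0000 12.9200 1.9500] k=[13 15 14 1]
t=9: x=[13.2600 14.6100 12.4400 2.6900] k=[11 13 15 4]
t=10: x=[11.2600 13.0000 13.3100 5.4300] k=[12 12 15 6]
t=11: x=[12.0000 12.3900 13.4400 7.1700] k=[13 13 15 8]
t=12: x=[13.0000 13.2600 13.8300 8.9100] k=[16 13 13 9]
t=13: x=[15.6100 13.3900 12.4800 9.5200] k=[14 15 12 11]
t=14: x=[14.1300 14.4800 12.2600 11.1300] k=[13 15 13 10]
t=15: x=[13.2600 14.4800 12.8700 10.3900] k=[16 16 12 7]
t=16: x=[16.0000 15.4800 11.8700 7.6500] k=[18 17 13 9]
t=17: x=[17.8700 16.6100 13.0000 9.5200] k=[16 18 14 7]
t=18: x=[16.2600 17.2200 13.6100 7.9100] k=[18 19 13 9]
t=19: x=[18.1300 18.0900 13.2600 9.5200] k=[20 18 11 12]
t=20: x=[19.7400 17.3500 12.0400 11.8700] k=[20 15 10 11]
t=21: x=[19.3500 15.0000 10.7800 10.8700] k=[22 15 14 9]

0.3261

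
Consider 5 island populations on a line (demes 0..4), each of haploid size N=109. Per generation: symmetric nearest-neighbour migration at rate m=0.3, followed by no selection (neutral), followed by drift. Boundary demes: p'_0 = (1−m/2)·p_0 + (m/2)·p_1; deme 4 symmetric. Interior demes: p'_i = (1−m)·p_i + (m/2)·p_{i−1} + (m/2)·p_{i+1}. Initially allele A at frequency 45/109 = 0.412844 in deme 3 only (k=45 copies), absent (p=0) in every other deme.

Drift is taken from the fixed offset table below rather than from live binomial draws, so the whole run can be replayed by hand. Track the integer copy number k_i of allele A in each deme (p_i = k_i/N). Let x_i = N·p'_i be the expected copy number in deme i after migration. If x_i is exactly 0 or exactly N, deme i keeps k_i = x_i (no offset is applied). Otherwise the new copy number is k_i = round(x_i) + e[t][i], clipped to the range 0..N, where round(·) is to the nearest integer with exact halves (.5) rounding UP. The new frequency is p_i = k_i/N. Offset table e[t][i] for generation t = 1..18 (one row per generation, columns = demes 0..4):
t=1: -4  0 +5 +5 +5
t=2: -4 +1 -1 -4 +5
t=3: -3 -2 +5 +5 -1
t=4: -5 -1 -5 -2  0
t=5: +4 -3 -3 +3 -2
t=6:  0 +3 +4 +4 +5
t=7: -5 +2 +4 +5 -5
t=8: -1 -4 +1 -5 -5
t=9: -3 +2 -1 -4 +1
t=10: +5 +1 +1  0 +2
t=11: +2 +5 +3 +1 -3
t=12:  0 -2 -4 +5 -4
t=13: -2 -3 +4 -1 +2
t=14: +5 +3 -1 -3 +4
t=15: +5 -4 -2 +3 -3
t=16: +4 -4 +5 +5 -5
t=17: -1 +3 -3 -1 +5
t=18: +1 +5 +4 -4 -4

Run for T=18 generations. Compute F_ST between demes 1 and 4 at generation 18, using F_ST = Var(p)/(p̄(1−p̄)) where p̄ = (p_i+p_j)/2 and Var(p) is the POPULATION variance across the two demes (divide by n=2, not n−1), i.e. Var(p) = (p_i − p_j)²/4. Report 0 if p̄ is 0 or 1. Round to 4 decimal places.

t=0: k=[0 0 0 45 0]
t=1: x=[0.0000 0.0000 6.7500 31.5000 6.7500] k=[0 0 12 37 12]
t=2: x=[0.0000 1.8000 13.9500 29.5000 15.7500] k=[0 3 13 26 21]
t=3: x=[0.4500 4.0500 13.4500 23.3000 21.7500] k=[0 2 18 28 21]
t=4: x=[0.3000 4.1000 17.1000 25.4500 22.0500] k=[0 3 12 23 22]
t=5: x=[0.4500 3.9000 12.3000 21.2000 22.1500] k=[4 1 9 24 20]
t=6: x=[3.5500 2.6500 10.0500 21.1500 20.6000] k=[4 6 14 25 26]
t=7: x=[4.3000 6.9000 14.4500 23.5000 25.8500] k=[0 9 18 29 21]
t=8: x=[1.3500 9.0000 18.3000 26.1500 22.2000] k=[0 5 19 21 17]
t=9: x=[0.7500 6.3500 17.2000 20.1000 17.6000] k=[0 8 16 16 19]
t=10: x=[1.2000 8.0000 14.8000 16.4500 18.5500] k=[6 9 16 16 21]
t=11: x=[6.4500 9.6000 14.9500 16.7500 20.2500] k=[8 15 18 18 17]
t=12: x=[9.0500 14.4000 17.5500 17.8500 17.1500] k=[9 12 14 23 13]
t=13: x=[9.4500 11.8500 15.0500 20.1500 14.5000] k=[7 9 19 19 17]
t=14: x=[7.3000 10.2000 17.5000 18.7000 17.3000] k=[12 13 17 16 21]
t=15: x=[12.1500 13.4500 16.2500 16.9000 20.2500] k=[17 9 14 20 17]
t=16: x=[15.8000 10.9500 14.1500 18.6500 17.4500] k=[20 7 19 24 12]
t=17: x=[18.0500 10.7500 17.9500 21.4500 13.8000] k=[17 14 15 20 19]
t=18: x=[16.5500 14.6000 15.6000 19.1000 19.1500] k=[18 20 20 15 15]

0.0039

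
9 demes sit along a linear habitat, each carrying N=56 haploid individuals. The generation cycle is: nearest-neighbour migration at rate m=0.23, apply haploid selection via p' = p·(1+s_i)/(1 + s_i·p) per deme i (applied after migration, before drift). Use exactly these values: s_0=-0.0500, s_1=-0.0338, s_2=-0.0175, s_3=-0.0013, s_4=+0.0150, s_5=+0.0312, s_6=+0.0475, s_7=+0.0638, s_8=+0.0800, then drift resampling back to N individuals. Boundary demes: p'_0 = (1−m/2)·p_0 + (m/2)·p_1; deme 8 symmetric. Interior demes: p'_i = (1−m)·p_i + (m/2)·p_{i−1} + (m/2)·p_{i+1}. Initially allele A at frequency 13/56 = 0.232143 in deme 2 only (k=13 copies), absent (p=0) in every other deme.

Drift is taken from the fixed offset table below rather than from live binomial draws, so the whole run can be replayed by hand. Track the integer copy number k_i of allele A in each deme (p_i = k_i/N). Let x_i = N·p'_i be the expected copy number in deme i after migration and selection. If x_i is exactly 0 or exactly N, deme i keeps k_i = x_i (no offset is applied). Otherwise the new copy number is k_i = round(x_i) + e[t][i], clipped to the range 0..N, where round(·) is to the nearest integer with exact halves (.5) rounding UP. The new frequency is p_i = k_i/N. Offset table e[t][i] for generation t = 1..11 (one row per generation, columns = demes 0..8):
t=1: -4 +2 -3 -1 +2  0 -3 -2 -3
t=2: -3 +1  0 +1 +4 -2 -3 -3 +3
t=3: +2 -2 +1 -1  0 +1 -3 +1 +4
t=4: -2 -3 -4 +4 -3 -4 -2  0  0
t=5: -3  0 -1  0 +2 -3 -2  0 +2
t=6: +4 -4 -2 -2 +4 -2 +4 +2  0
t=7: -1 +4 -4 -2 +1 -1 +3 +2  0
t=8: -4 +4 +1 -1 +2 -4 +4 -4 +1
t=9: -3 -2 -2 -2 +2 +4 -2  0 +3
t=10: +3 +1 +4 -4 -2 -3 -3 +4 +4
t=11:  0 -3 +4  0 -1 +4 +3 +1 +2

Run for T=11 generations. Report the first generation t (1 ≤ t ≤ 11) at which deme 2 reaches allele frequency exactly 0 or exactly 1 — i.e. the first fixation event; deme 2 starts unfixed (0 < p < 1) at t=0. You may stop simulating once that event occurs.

5

t=0: k=[0 0 13 0 0 0 0 0 0]
t=1: x=[0.0000 1.4458 9.8657 1.4931 0.0000 0.0000 0.0000 0.0000 0.0000] k=[0 3 7 0 0 0 0 0 0]
t=2: x=[0.3279 3.0154 5.6448 0.8040 0.0000 0.0000 0.0000 0.0000 0.0000] k=[0 4 6 2 0 0 0 0 0]
t=3: x=[0.4372 3.6509 5.2257 2.2272 0.2334 0.0000 0.0000 0.0000 0.0000] k=[2 2 6 1 0 0 0 0 0]
t=4: x=[1.9034 2.3804 4.8857 1.4582 0.1167 0.0000 0.0000 0.0000 0.0000] k=[0 0 1 5 0 0 0 0 0]
t=5: x=[0.0000 0.1111 1.3220 3.9602 0.5835 0.0000 0.0000 0.0000 0.0000] k=[0 0 0 4 3 0 0 0 0]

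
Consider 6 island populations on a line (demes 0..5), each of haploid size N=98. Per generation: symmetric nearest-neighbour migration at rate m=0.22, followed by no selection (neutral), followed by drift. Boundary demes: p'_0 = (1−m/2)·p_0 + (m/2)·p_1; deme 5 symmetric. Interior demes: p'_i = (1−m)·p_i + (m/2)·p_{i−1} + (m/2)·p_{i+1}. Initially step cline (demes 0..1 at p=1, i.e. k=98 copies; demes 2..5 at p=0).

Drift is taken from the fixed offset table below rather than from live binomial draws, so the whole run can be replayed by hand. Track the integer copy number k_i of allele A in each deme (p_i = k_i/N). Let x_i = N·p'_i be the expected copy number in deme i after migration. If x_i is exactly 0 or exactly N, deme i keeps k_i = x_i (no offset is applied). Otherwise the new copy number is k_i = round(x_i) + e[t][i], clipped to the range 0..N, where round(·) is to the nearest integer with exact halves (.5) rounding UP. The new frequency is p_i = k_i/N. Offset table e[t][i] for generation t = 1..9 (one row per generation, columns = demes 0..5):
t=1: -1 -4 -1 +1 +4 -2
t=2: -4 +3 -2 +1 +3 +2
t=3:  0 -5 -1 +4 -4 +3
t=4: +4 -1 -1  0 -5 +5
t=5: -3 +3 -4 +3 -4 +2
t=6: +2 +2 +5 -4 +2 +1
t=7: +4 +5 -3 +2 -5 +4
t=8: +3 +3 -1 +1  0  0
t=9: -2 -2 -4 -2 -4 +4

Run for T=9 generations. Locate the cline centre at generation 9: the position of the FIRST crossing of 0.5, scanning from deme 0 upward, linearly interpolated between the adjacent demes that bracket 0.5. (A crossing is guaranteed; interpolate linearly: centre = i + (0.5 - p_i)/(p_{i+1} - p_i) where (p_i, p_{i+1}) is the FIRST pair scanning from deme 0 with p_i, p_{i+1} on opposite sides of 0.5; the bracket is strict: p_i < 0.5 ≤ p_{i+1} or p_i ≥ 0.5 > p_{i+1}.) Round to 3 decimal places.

t=0: k=[98 98 0 0 0 0]
t=1: x=[98.0000 87.2200 10.7800 0.0000 0.0000 0.0000] k=[98 83 10 0 0 0]
t=2: x=[96.3500 76.6200 16.9300 1.1000 0.0000 0.0000] k=[92 80 15 2 0 0]
t=3: x=[90.6800 74.1700 20.7200 3.2100 0.2200 0.0000] k=[91 69 20 7 0 0]
t=4: x=[88.5800 66.0300 23.9600 7.6600 0.7700 0.0000] k=[93 65 23 8 0 0]
t=5: x=[89.9200 63.4600 25.9700 8.7700 0.8800 0.0000] k=[87 66 22 12 0 0]
t=6: x=[84.6900 63.4700 25.7400 11.7800 1.3200 0.0000] k=[87 65 31 8 3 0]
t=7: x=[84.5800 63.6800 32.2100 9.9800 3.2200 0.3300] k=[89 69 29 12 0 4]
t=8: x=[86.8000 66.8000 31.5300 12.5500 1.7600 3.5600] k=[90 70 31 14 2 4]
t=9: x=[87.8000 67.9100 33.4200 14.5500 3.5400 3.7800] k=[86 66 29 13 0 8]

1.459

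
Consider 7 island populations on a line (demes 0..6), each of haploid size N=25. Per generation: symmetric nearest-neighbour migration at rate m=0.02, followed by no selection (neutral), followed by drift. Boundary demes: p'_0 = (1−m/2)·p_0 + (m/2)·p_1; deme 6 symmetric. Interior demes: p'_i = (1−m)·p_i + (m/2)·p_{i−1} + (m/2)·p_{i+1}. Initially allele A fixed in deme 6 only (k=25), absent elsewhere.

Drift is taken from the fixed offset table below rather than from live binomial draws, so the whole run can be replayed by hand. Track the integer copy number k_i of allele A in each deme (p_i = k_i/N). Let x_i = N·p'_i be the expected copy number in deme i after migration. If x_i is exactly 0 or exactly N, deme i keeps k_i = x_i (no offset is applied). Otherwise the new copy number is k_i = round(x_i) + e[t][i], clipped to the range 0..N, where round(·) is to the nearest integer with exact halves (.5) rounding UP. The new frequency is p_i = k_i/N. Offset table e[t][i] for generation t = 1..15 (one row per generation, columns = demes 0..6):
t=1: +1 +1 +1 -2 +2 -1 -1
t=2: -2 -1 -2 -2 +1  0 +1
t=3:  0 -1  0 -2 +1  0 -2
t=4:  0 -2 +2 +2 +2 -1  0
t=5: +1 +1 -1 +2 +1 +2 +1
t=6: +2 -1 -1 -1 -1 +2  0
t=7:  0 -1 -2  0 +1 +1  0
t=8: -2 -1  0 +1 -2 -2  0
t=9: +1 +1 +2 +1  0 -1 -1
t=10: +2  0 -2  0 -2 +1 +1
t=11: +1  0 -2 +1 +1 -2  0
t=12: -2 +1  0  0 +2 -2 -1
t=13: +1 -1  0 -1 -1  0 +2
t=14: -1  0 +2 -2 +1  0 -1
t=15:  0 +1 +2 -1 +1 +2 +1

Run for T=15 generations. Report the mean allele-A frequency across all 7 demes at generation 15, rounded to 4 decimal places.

0.2057

t=0: k=[0 0 0 0 0 0 25]
t=1: x=[0.0000 0.0000 0.0000 0.0000 0.0000 0.2500 24.7500] k=[0 0 0 0 0 0 24]
t=2: x=[0.0000 0.0000 0.0000 0.0000 0.0000 0.2400 23.7600] k=[0 0 0 0 0 0 25]
t=3: x=[0.0000 0.0000 0.0000 0.0000 0.0000 0.2500 24.7500] k=[0 0 0 0 0 0 23]
t=4: x=[0.0000 0.0000 0.0000 0.0000 0.0000 0.2300 22.7700] k=[0 0 0 0 0 0 23]
t=5: x=[0.0000 0.0000 0.0000 0.0000 0.0000 0.2300 22.7700] k=[0 0 0 0 0 2 24]
t=6: x=[0.0000 0.0000 0.0000 0.0000 0.0200 2.2000 23.7800] k=[0 0 0 0 0 4 24]
t=7: x=[0.0000 0.0000 0.0000 0.0000 0.0400 4.1600 23.8000] k=[0 0 0 0 1 5 24]
t=8: x=[0.0000 0.0000 0.0000 0.0100 1.0300 5.1500 23.8100] k=[0 0 0 1 0 3 24]
t=9: x=[0.0000 0.0000 0.0100 0.9800 0.0400 3.1800 23.7900] k=[0 0 2 2 0 2 23]
t=10: x=[0.0000 0.0200 1.9800 1.9800 0.0400 2.1900 22.7900] k=[0 0 0 2 0 3 24]
t=11: x=[0.0000 0.0000 0.0200 1.9600 0.0500 3.1800 23.7900] k=[0 0 0 3 1 1 24]
t=12: x=[0.0000 0.0000 0.0300 2.9500 1.0200 1.2300 23.7700] k=[0 0 0 3 3 0 23]
t=13: x=[0.0000 0.0000 0.0300 2.9700 2.9700 0.2600 22.7700] k=[0 0 0 2 2 0 25]
t=14: x=[0.0000 0.0000 0.0200 1.9800 1.9800 0.2700 24.7500] k=[0 0 2 0 3 0 24]
t=15: x=[0.0000 0.0200 1.9600 0.0500 2.9400 0.2700 23.7600] k=[0 1 4 0 4 2 25]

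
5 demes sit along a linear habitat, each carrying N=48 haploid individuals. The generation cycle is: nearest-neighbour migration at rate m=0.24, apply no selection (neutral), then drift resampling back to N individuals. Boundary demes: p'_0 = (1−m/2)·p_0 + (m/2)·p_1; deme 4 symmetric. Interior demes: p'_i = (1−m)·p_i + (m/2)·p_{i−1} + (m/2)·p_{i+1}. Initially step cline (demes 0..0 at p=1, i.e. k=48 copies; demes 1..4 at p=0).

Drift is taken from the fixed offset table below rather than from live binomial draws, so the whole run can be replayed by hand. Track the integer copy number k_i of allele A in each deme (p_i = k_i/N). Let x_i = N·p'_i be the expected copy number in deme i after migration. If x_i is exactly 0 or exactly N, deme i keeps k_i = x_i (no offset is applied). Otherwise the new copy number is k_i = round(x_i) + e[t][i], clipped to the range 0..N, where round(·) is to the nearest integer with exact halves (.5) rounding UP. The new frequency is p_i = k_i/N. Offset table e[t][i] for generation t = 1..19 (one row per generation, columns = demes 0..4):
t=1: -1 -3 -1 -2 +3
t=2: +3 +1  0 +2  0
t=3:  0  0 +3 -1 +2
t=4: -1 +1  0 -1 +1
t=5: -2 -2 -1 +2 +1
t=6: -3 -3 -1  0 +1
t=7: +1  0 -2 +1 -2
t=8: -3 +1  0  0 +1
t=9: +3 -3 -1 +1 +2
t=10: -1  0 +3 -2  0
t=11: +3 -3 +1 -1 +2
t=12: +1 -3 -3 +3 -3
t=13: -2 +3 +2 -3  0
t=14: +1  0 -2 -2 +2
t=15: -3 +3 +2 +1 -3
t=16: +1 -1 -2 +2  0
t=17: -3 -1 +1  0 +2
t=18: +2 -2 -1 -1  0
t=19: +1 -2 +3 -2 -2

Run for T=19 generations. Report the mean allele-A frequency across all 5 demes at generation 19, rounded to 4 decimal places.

t=0: k=[48 0 0 0 0]
t=1: x=[42.2400 5.7600 0.0000 0.0000 0.0000] k=[41 3 0 0 0]
t=2: x=[36.4400 7.2000 0.3600 0.0000 0.0000] k=[39 8 0 0 0]
t=3: x=[35.2800 10.7600 0.9600 0.0000 0.0000] k=[35 11 4 0 0]
t=4: x=[32.1200 13.0400 4.3600 0.4800 0.0000] k=[31 14 4 0 0]
t=5: x=[28.9600 14.8400 4.7200 0.4800 0.0000] k=[27 13 4 2 0]
t=6: x=[25.3200 13.6000 4.8400 2.0000 0.2400] k=[22 11 4 2 1]
t=7: x=[20.6800 11.4800 4.6000 2.1200 1.1200] k=[22 11 3 3 0]
t=8: x=[20.6800 11.3600 3.9600 2.6400 0.3600] k=[18 12 4 3 1]
t=9: x=[17.2800 11.7600 4.8400 2.8800 1.2400] k=[20 9 4 4 3]
t=10: x=[18.6800 9.7200 4.6000 3.8800 3.1200] k=[18 10 8 2 3]
t=11: x=[17.0400 10.7200 7.5200 2.8400 2.8800] k=[20 8 9 2 5]
t=12: x=[18.5600 9.5600 8.0400 3.2000 4.6400] k=[20 7 5 6 2]
t=13: x=[18.4400 8.3200 5.3600 5.4000 2.4800] k=[16 11 7 2 2]
t=14: x=[15.4000 11.1200 6.8800 2.6000 2.0000] k=[16 11 5 1 4]
t=15: x=[15.4000 10.8800 5.2400 1.8400 3.6400] k=[12 14 7 3 1]
t=16: x=[12.2400 12.9200 7.3600 3.2400 1.2400] k=[13 12 5 5 1]
t=17: x=[12.8800 11.2800 5.8400 4.5200 1.4800] k=[10 10 7 5 3]
t=18: x=[10.0000 9.6400 7.1200 5.0000 3.2400] k=[12 8 6 4 3]
t=19: x=[11.5200 8.2400 6.0000 4.1200 3.1200] k=[13 6 9 2 1]

0.1292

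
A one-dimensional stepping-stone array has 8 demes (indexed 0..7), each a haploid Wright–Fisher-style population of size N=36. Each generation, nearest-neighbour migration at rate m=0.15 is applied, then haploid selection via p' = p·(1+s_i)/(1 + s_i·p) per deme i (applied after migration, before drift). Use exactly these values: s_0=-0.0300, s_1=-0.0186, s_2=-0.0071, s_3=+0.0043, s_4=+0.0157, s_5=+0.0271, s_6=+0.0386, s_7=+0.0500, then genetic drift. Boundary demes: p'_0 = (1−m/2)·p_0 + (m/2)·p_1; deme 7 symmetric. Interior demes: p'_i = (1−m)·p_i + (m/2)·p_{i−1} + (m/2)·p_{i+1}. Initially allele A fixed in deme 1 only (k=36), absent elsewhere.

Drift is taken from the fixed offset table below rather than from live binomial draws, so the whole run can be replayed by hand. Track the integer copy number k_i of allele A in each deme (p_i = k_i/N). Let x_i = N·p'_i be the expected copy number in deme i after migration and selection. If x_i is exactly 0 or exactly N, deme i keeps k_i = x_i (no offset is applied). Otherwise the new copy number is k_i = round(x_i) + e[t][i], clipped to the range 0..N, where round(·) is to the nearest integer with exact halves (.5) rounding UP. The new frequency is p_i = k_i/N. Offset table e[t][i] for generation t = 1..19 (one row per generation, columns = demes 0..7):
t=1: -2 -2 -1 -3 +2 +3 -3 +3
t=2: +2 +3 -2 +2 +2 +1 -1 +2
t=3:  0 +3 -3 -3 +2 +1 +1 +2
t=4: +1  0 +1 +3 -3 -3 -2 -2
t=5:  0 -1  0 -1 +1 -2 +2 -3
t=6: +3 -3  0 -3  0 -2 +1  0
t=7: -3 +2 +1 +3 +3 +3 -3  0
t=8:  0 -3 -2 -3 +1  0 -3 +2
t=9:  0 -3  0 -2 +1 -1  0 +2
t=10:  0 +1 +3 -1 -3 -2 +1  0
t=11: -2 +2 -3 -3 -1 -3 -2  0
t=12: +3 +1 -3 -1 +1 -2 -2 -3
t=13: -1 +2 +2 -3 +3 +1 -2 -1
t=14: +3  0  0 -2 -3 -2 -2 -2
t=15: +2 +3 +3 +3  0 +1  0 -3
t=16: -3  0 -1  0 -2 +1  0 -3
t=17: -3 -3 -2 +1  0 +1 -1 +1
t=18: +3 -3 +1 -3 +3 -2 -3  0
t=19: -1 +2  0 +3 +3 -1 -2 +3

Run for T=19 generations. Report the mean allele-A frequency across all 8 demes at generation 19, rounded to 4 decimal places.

0.1215

t=0: k=[0 36 0 0 0 0 0 0]
t=1: x=[2.6249 30.5133 2.6823 0.0000 0.0000 0.0000 0.0000 0.0000] k=[1 29 2 0 0 0 0 0]
t=2: x=[3.0148 24.7302 3.8504 0.1506 0.0000 0.0000 0.0000 0.0000] k=[5 28 2 2 0 0 0 0]
t=3: x=[6.5600 24.1764 3.9250 1.8575 0.1523 0.0000 0.0000 0.0000] k=[7 27 1 0 2 0 0 0]
t=4: x=[8.3038 23.3966 2.8562 0.2260 1.7254 0.1540 0.0000 0.0000] k=[9 23 4 3 0 0 0 0]
t=5: x=[9.8308 20.3591 5.3176 2.8613 0.2285 0.0000 0.0000 0.0000] k=[10 19 5 2 1 0 0 0]
t=6: x=[10.4477 17.1064 5.7903 2.1587 1.0153 0.0770 0.0000 0.0000] k=[13 14 6 0 1 0 0 0]
t=7: x=[12.8225 13.1678 6.1138 0.5272 0.8630 0.0770 0.0000 0.0000] k=[10 15 7 4 4 3 0 0]
t=8: x=[10.1515 13.8646 7.3333 4.2410 3.9798 2.9210 0.2336 0.0000] k=[10 11 5 1 5 3 0 0]
t=9: x=[9.8555 10.3361 5.1186 1.6066 4.6123 2.9977 0.2336 0.0000] k=[10 7 5 0 6 2 0 0]
t=10: x=[9.5596 6.9689 4.7456 0.8285 5.3202 2.2047 0.1558 0.0000] k=[10 8 8 0 2 0 1 0]
t=11: x=[9.6336 8.0322 7.3582 0.7532 1.7254 0.2311 0.8820 0.0787] k=[8 10 4 0 1 0 0 0]
t=12: x=[7.9596 9.2702 4.1239 0.3766 0.8630 0.0770 0.0000 0.0000] k=[11 10 1 0 2 0 0 0]
t=13: x=[10.6946 9.2702 1.5891 0.2260 1.7254 0.1540 0.0000 0.0000] k=[10 11 4 0 5 1 0 0]
t=14: x=[9.8555 10.2617 4.1985 0.6778 4.3846 1.2570 0.0779 0.0000] k=[13 10 4 0 1 0 0 0]
t=15: x=[12.5251 9.6419 4.1239 0.3766 0.8630 0.0770 0.0000 0.0000] k=[15 13 7 3 1 1 0 0]
t=16: x=[14.5850 12.5461 7.1093 3.1624 1.1675 0.9494 0.0779 0.0000] k=[12 13 6 3 0 2 0 0]
t=17: x=[11.8318 12.2478 6.2631 3.0118 0.3808 1.7438 0.1558 0.0000] k=[9 9 4 4 0 3 0 0]
t=18: x=[8.7960 8.5025 4.3477 3.7143 0.5331 2.6141 0.2336 0.0000] k=[12 6 5 1 4 1 0 0]
t=19: x=[11.3124 6.2771 4.7456 1.5313 3.6002 1.1801 0.0779 0.0000] k=[10 8 5 5 7 0 0 0]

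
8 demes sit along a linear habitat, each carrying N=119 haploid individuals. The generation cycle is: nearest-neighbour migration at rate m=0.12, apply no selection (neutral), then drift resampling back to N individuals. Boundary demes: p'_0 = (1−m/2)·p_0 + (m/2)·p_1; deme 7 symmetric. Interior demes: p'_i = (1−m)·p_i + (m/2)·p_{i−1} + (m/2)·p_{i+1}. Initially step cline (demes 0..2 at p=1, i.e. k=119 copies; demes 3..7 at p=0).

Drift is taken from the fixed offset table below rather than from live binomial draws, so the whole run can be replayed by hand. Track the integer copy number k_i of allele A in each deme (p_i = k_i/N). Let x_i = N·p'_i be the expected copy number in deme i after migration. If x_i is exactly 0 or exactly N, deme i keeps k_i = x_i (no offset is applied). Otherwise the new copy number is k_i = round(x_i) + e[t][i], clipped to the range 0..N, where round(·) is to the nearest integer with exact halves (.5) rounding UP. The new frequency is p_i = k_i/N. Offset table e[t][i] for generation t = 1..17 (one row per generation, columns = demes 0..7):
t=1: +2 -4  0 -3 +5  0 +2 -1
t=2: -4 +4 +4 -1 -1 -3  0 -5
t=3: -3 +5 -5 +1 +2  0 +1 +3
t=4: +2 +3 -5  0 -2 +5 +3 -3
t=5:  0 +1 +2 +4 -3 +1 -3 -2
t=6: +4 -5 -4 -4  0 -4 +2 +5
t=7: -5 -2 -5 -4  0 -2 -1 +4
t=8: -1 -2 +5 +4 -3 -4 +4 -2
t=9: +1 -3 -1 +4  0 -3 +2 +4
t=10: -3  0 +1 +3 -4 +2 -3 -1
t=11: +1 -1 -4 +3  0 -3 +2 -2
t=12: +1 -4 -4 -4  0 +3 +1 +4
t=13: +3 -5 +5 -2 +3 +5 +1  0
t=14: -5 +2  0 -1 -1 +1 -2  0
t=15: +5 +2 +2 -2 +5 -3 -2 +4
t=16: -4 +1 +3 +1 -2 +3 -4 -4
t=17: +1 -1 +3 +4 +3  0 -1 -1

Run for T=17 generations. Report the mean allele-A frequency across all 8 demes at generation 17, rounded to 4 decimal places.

t=0: k=[119 119 119 0 0 0 0 0]
t=1: x=[119.0000 119.0000 111.8600 7.1400 0.0000 0.0000 0.0000 0.0000] k=[119 119 112 4 0 0 0 0]
t=2: x=[119.0000 118.5800 105.9400 10.2400 0.2400 0.0000 0.0000 0.0000] k=[119 119 110 9 0 0 0 0]
t=3: x=[119.0000 118.4600 104.4800 14.5200 0.5400 0.0000 0.0000 0.0000] k=[119 119 99 16 3 0 0 0]
t=4: x=[119.0000 117.8000 95.2200 20.2000 3.6000 0.1800 0.0000 0.0000] k=[119 119 90 20 2 5 0 0]
t=5: x=[119.0000 117.2600 87.5400 23.1200 3.2600 4.5200 0.3000 0.0000] k=[119 118 90 27 0 6 0 0]
t=6: x=[118.9400 116.3800 87.9000 29.1600 1.9800 5.2800 0.3600 0.0000] k=[119 111 84 25 2 1 2 0]
t=7: x=[118.5200 109.8600 82.0800 27.1600 3.3200 1.1200 1.8200 0.1200] k=[114 108 77 23 3 0 1 4]
t=8: x=[113.6400 106.5000 75.6200 25.0400 4.0200 0.2400 1.1200 3.8200] k=[113 105 81 29 1 0 5 2]
t=9: x=[112.5200 104.0400 79.3200 30.4400 2.6200 0.3600 4.5200 2.1800] k=[114 101 78 34 3 0 7 6]
t=10: x=[113.2200 100.4000 76.7400 34.7800 4.6800 0.6000 6.5200 6.0600] k=[110 100 78 38 1 3 4 5]
t=11: x=[109.4000 99.2800 76.9200 38.1800 3.3400 2.9400 4.0000 4.9400] k=[110 98 73 41 3 0 6 3]
t=12: x=[109.2800 97.2200 72.5800 40.6400 5.1000 0.5400 5.4600 3.1800] k=[110 93 69 37 5 4 6 7]
t=13: x=[108.9800 92.5800 68.5200 37.0000 6.8600 4.1800 5.9400 6.9400] k=[112 88 74 35 10 9 7 7]
t=14: x=[110.5600 88.6000 72.5000 35.8400 11.4400 8.9400 7.1200 7.0000] k=[106 91 73 35 10 10 5 7]
t=15: x=[105.1000 90.8200 71.8000 35.7800 11.5000 9.7000 5.4200 6.8800] k=[110 93 74 34 17 7 3 11]
t=16: x=[108.9800 92.8800 72.7400 35.3800 17.4200 7.3600 3.7200 10.5200] k=[105 94 76 36 15 10 0 7]
t=17: x=[104.3400 93.5800 74.6800 37.1400 15.9600 9.7000 1.0200 6.5800] k=[105 93 78 41 19 10 0 6]

0.3697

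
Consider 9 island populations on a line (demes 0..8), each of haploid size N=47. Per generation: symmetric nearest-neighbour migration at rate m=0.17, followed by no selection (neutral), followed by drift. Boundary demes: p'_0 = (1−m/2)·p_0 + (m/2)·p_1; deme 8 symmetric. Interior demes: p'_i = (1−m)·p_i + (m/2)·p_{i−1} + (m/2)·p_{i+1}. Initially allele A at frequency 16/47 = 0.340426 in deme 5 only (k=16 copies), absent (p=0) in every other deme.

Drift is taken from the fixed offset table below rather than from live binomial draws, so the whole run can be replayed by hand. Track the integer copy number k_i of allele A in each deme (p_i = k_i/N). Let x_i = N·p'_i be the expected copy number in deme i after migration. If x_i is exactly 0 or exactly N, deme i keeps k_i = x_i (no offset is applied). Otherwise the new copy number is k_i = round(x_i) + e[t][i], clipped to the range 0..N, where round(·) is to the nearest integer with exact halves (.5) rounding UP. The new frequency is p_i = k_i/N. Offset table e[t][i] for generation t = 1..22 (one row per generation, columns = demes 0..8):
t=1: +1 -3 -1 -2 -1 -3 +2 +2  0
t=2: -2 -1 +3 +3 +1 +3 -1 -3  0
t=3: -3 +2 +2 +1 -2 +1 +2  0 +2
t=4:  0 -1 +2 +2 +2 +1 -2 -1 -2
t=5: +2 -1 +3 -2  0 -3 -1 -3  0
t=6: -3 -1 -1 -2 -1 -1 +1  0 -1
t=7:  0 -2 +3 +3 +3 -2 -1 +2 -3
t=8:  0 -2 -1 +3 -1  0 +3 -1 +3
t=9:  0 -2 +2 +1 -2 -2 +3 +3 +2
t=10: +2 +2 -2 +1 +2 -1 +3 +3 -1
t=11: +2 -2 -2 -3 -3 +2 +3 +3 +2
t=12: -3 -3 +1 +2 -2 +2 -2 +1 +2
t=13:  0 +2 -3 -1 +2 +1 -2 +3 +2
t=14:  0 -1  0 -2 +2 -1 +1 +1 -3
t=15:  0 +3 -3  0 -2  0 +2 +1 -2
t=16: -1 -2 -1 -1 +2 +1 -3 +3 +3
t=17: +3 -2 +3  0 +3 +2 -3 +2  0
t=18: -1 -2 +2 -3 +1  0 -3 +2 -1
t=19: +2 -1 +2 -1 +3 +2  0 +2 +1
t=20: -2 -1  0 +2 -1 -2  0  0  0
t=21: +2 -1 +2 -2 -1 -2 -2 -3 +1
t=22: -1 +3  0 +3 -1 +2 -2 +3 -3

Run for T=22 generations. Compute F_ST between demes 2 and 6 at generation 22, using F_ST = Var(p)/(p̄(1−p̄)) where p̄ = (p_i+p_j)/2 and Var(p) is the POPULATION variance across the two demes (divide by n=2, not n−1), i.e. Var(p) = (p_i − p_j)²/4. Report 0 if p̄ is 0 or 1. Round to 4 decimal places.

t=0: k=[0 0 0 0 0 16 0 0 0]
t=1: x=[0.0000 0.0000 0.0000 0.0000 1.3600 13.2800 1.3600 0.0000 0.0000] k=[0 0 0 0 0 10 3 0 0]
t=2: x=[0.0000 0.0000 0.0000 0.0000 0.8500 8.5550 3.3400 0.2550 0.0000] k=[0 0 0 0 2 12 2 0 0]
t=3: x=[0.0000 0.0000 0.0000 0.1700 2.6800 10.3000 2.6800 0.1700 0.0000] k=[0 0 0 1 1 11 5 0 0]
t=4: x=[0.0000 0.0000 0.0850 0.9150 1.8500 9.6400 5.0850 0.4250 0.0000] k=[0 0 2 3 4 11 3 0 0]
t=5: x=[0.0000 0.1700 1.9150 3.0000 4.5100 9.7250 3.4250 0.2550 0.0000] k=[0 0 5 1 5 7 2 0 0]
t=6: x=[0.0000 0.4250 4.2350 1.6800 4.8300 6.4050 2.2550 0.1700 0.0000] k=[0 0 3 0 4 5 3 0 0]
t=7: x=[0.0000 0.2550 2.4900 0.5950 3.7450 4.7450 2.9150 0.2550 0.0000] k=[0 0 5 4 7 3 2 2 0]
t=8: x=[0.0000 0.4250 4.4900 4.3400 6.4050 3.2550 2.0850 1.8300 0.1700] k=[0 0 3 7 5 3 5 1 3]
t=9: x=[0.0000 0.2550 3.0850 6.4900 5.0000 3.3400 4.4900 1.5100 2.8300] k=[0 0 5 7 3 1 7 5 5]
t=10: x=[0.0000 0.4250 4.7450 6.4900 3.1700 1.6800 6.3200 5.1700 5.0000] k=[0 2 3 7 5 1 9 8 4]
t=11: x=[0.1700 1.9150 3.2550 6.4900 4.8300 2.0200 8.2350 7.7450 4.3400] k=[2 0 1 3 2 4 11 11 6]
t=12: x=[1.8300 0.2550 1.0850 2.7450 2.2550 4.4250 10.4050 10.5750 6.4250] k=[0 0 2 5 0 6 8 12 8]
t=13: x=[0.0000 0.1700 2.0850 4.3200 0.9350 5.6600 8.1700 11.3200 8.3400] k=[0 2 0 3 3 7 6 14 10]
t=14: x=[0.1700 1.6600 0.4250 2.7450 3.3400 6.5750 6.7650 12.9800 10.3400] k=[0 1 0 1 5 6 8 14 7]
t=15: x=[0.0850 0.8300 0.1700 1.2550 4.7450 6.0850 8.3400 12.8950 7.5950] k=[0 4 0 1 3 6 10 14 6]
t=16: x=[0.3400 3.3200 0.4250 1.0850 3.0850 6.0850 10.0000 12.9800 6.6800] k=[0 1 0 0 5 7 7 16 10]
t=17: x=[0.0850 0.8300 0.0850 0.4250 4.7450 6.8300 7.7650 14.7250 10.5100] k=[3 0 3 0 8 9 5 17 11]
t=18: x=[2.7450 0.5100 2.4900 0.9350 7.4050 8.5750 6.3600 15.4700 11.5100] k=[2 0 4 0 8 9 3 17 11]
t=19: x=[1.8300 0.5100 3.3200 1.0200 7.4050 8.4050 4.7000 15.3000 11.5100] k=[4 0 5 0 10 10 5 17 13]
t=20: x=[3.6600 0.7650 4.1500 1.2750 9.1500 9.5750 6.4450 15.6400 13.3400] k=[2 0 4 3 8 8 6 16 13]
t=21: x=[1.8300 0.5100 3.5750 3.5100 7.5750 7.8300 7.0200 14.8950 13.2550] k=[4 0 6 2 7 6 5 12 14]
t=22: x=[3.6600 0.8500 5.1500 2.7650 6.4900 6.0000 5.6800 11.5750 13.8300] k=[3 4 5 6 5 8 4 15 11]

0.0013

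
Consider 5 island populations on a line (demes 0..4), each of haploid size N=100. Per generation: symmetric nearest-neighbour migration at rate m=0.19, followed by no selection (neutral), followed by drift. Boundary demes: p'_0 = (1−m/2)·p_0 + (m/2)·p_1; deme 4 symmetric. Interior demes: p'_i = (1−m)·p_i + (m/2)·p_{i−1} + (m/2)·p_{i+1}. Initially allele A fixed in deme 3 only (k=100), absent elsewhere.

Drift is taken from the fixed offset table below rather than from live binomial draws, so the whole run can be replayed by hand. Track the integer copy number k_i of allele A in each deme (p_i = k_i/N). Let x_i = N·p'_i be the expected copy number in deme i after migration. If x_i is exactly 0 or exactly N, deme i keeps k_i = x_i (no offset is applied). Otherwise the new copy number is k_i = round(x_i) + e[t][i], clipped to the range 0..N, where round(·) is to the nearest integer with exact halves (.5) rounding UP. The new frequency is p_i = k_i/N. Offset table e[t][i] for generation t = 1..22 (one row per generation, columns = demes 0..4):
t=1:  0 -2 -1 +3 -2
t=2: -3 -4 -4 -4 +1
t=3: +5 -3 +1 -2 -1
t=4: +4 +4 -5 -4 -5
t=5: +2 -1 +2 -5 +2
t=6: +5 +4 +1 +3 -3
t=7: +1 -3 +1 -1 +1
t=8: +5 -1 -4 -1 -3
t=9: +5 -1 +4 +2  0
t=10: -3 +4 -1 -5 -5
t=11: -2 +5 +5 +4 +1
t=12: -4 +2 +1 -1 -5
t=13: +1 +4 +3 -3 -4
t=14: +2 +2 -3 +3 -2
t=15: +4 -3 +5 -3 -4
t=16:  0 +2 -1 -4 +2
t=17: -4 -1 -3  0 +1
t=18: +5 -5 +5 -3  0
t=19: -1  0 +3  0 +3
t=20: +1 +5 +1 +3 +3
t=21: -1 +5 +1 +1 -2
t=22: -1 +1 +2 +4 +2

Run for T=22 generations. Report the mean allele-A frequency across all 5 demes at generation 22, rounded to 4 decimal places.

t=0: k=[0 0 0 100 0]
t=1: x=[0.0000 0.0000 9.5000 81.0000 9.5000] k=[0 0 9 84 8]
t=2: x=[0.0000 0.8550 15.2700 69.6550 15.2200] k=[0 0 11 66 16]
t=3: x=[0.0000 1.0450 15.1800 56.0250 20.7500] k=[0 0 16 54 20]
t=4: x=[0.0000 1.5200 18.0900 47.1600 23.2300] k=[0 6 13 43 18]
t=5: x=[0.5700 6.0950 15.1850 37.7750 20.3750] k=[3 5 17 33 22]
t=6: x=[3.1900 5.9500 17.3800 30.4350 23.0450] k=[8 10 18 33 20]
t=7: x=[8.1900 10.5700 18.6650 30.3400 21.2350] k=[9 8 20 29 22]
t=8: x=[8.9050 9.2350 19.7150 27.4800 22.6650] k=[14 8 16 26 20]
t=9: x=[13.4300 9.3300 16.1900 24.4800 20.5700] k=[18 8 20 26 21]
t=10: x=[17.0500 10.0900 19.4300 24.9550 21.4750] k=[14 14 18 20 16]
t=11: x=[14.0000 14.3800 17.8100 19.4300 16.3800] k=[12 19 23 23 17]
t=12: x=[12.6650 18.7150 22.6200 22.4300 17.5700] k=[9 21 24 21 13]
t=13: x=[10.1400 20.1450 23.4300 20.5250 13.7600] k=[11 24 26 18 10]
t=14: x=[12.2350 22.9550 25.0500 18.0000 10.7600] k=[14 25 22 21 9]
t=15: x=[15.0450 23.6700 22.1900 19.9550 10.1400] k=[19 21 27 17 6]
t=16: x=[19.1900 21.3800 25.4800 16.9050 7.0450] k=[19 23 24 13 9]
t=17: x=[19.3800 22.7150 22.8600 13.6650 9.3800] k=[15 22 20 14 10]
t=18: x=[15.6650 21.1450 19.6200 14.1900 10.3800] k=[21 16 25 11 10]
t=19: x=[20.5250 17.3300 22.8150 12.2350 10.0950] k=[20 17 26 12 13]
t=20: x=[19.7150 18.1400 23.8150 13.4250 12.9050] k=[21 23 25 16 16]
t=21: x=[21.1900 23.0000 23.9550 16.8550 16.0000] k=[20 28 25 18 14]
t=22: x=[20.7600 26.9550 24.6200 18.2850 14.3800] k=[20 28 27 22 16]

0.2260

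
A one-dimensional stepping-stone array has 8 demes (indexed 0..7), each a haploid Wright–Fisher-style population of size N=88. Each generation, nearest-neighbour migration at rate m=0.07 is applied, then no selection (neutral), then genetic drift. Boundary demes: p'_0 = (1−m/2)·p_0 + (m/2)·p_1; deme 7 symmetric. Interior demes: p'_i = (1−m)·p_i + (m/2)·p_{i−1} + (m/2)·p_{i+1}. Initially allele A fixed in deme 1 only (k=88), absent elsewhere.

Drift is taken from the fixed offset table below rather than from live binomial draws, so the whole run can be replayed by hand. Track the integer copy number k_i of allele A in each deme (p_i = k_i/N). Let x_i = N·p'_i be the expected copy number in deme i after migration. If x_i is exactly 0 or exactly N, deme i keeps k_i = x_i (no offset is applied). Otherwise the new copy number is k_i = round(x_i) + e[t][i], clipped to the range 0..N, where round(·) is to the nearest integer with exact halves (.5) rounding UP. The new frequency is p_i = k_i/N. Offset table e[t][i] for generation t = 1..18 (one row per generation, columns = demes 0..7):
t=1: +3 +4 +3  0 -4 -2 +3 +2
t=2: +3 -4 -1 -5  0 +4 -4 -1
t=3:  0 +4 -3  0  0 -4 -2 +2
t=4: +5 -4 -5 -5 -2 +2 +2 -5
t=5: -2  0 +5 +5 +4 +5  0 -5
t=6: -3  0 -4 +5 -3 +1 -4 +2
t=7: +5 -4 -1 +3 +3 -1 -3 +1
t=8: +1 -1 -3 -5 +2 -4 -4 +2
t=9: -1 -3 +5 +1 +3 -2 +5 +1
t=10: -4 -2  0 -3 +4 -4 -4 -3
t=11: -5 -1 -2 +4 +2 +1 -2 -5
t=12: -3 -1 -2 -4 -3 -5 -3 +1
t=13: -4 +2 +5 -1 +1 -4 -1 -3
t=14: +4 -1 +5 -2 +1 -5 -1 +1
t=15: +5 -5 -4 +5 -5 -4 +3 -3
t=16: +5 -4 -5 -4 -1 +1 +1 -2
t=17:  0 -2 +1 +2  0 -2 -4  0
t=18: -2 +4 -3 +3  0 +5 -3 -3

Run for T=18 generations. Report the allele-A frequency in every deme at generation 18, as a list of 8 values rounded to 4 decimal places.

t=0: k=[0 88 0 0 0 0 0 0]
t=1: x=[3.0800 81.8400 3.0800 0.0000 0.0000 0.0000 0.0000 0.0000] k=[6 86 6 0 0 0 0 0]
t=2: x=[8.8000 80.4000 8.5900 0.2100 0.0000 0.0000 0.0000 0.0000] k=[12 76 8 0 0 0 0 0]
t=3: x=[14.2400 71.3800 10.1000 0.2800 0.0000 0.0000 0.0000 0.0000] k=[14 75 7 0 0 0 0 0]
t=4: x=[16.1350 70.4850 9.1350 0.2450 0.0000 0.0000 0.0000 0.0000] k=[21 66 4 0 0 0 0 0]
t=5: x=[22.5750 62.2550 6.0300 0.1400 0.0000 0.0000 0.0000 0.0000] k=[21 62 11 5 0 0 0 0]
t=6: x=[22.4350 58.7800 12.5750 5.0350 0.1750 0.0000 0.0000 0.0000] k=[19 59 9 10 0 0 0 0]
t=7: x=[20.4000 55.8500 10.7850 9.6150 0.3500 0.0000 0.0000 0.0000] k=[25 52 10 13 3 0 0 0]
t=8: x=[25.9450 49.5850 11.5750 12.5450 3.2450 0.1050 0.0000 0.0000] k=[27 49 9 8 5 0 0 0]
t=9: x=[27.7700 46.8300 10.3650 7.9300 4.9300 0.1750 0.0000 0.0000] k=[27 44 15 9 8 0 0 0]
t=10: x=[27.5950 42.3900 15.8050 9.1750 7.7550 0.2800 0.0000 0.0000] k=[24 40 16 6 12 0 0 0]
t=11: x=[24.5600 38.6000 16.4900 6.5600 11.3700 0.4200 0.0000 0.0000] k=[20 38 14 11 13 1 0 0]
t=12: x=[20.6300 36.5300 14.7350 11.1750 12.5100 1.3850 0.0350 0.0000] k=[18 36 13 7 10 0 0 0]
t=13: x=[18.6300 34.5650 13.5950 7.3150 9.5450 0.3500 0.0000 0.0000] k=[15 37 19 6 11 0 0 0]
t=14: x=[15.7700 35.6000 19.1750 6.6300 10.4400 0.3850 0.0000 0.0000] k=[20 35 24 5 11 0 0 0]
t=15: x=[20.5250 34.0900 23.7200 5.8750 10.4050 0.3850 0.0000 0.0000] k=[26 29 20 11 5 0 0 0]
t=16: x=[26.1050 28.5800 20.0000 11.1050 5.0350 0.1750 0.0000 0.0000] k=[31 25 15 7 4 1 0 0]
t=17: x=[30.7900 24.8600 15.0700 7.1750 4.0000 1.0700 0.0350 0.0000] k=[31 23 16 9 4 0 0 0]
t=18: x=[30.7200 23.0350 16.0000 9.0700 4.0350 0.1400 0.0000 0.0000] k=[29 27 13 12 4 5 0 0]

[0.3295, 0.3068, 0.1477, 0.1364, 0.0455, 0.0568, 0.0000, 0.0000]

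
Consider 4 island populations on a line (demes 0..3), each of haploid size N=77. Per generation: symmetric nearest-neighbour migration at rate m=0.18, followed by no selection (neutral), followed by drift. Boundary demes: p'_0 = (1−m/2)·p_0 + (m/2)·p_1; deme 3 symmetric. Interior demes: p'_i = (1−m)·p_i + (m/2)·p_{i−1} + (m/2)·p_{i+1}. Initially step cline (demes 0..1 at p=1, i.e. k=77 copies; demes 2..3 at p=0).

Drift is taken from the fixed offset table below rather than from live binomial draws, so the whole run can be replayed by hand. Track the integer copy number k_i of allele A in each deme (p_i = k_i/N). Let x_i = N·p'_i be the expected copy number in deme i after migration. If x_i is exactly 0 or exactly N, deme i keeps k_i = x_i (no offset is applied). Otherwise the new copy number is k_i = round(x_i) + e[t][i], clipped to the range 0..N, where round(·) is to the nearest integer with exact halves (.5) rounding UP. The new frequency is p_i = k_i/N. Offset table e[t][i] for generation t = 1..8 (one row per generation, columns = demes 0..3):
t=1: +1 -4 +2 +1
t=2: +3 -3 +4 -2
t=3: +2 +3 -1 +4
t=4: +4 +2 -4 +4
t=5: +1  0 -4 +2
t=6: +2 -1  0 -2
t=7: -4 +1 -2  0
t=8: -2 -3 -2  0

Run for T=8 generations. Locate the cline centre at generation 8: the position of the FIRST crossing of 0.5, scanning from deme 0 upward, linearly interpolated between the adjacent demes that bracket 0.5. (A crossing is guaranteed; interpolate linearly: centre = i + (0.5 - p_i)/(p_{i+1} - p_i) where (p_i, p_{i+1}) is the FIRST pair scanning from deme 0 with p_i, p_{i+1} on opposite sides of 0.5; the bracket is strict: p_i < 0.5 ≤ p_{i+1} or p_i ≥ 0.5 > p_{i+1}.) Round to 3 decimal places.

1.397

t=0: k=[77 77 0 0]
t=1: x=[77.0000 70.0700 6.9300 0.0000] k=[77 66 9 0]
t=2: x=[76.0100 61.8600 13.3200 0.8100] k=[77 59 17 0]
t=3: x=[75.3800 56.8400 19.2500 1.5300] k=[77 60 18 6]
t=4: x=[75.4700 57.7500 20.7000 7.0800] k=[77 60 17 11]
t=5: x=[75.4700 57.6600 20.3300 11.5400] k=[76 58 16 14]
t=6: x=[74.3800 55.8400 19.6000 14.1800] k=[76 55 20 12]
t=7: x=[74.1100 53.7400 22.4300 12.7200] k=[70 55 20 13]
t=8: x=[68.6500 53.2000 22.5200 13.6300] k=[67 50 21 14]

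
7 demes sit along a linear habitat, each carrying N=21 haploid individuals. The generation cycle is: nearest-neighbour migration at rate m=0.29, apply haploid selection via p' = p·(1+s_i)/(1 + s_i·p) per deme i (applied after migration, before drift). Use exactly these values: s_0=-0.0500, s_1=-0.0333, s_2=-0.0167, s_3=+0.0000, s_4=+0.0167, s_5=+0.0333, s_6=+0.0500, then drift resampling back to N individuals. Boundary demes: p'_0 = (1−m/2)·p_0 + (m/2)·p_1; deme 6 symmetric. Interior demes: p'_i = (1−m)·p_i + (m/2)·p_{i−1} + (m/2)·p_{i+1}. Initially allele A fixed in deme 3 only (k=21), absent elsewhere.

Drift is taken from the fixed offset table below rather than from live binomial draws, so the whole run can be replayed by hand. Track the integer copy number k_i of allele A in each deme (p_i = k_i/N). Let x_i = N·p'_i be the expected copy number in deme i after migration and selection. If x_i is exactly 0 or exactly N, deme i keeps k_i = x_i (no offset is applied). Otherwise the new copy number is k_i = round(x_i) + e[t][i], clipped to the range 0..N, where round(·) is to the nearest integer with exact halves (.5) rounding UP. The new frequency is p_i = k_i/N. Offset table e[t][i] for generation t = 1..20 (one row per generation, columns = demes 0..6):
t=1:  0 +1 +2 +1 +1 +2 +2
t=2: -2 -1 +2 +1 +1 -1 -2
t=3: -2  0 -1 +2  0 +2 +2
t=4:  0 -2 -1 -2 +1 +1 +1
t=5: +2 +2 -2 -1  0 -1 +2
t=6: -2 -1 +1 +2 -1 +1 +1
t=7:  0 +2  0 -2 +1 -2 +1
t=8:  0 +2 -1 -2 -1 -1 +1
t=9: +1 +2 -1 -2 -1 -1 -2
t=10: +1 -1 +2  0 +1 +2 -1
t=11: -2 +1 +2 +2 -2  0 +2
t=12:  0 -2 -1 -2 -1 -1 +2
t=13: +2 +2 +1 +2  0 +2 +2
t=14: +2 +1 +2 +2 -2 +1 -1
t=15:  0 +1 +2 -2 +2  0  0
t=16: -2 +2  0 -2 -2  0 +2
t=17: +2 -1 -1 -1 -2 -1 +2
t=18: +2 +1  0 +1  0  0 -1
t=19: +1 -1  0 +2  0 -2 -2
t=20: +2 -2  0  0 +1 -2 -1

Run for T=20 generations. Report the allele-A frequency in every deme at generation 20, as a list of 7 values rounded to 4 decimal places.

t=0: k=[0 0 0 21 0 0 0]
t=1: x=[0.0000 0.0000 3.0014 14.9100 3.0884 0.0000 0.0000] k=[0 0 5 16 4 0 0]
t=2: x=[0.0000 0.7017 5.7990 12.6650 5.2247 0.5988 0.0000] k=[0 0 8 14 6 0 0]
t=3: x=[0.0000 1.1234 7.6280 11.9700 6.3632 0.8977 0.0000] k=[0 1 7 14 6 3 0]
t=4: x=[0.1378 1.6721 7.0658 11.8250 6.8009 3.0852 0.4563] k=[0 0 6 10 8 4 1]
t=5: x=[0.0000 0.8422 5.6403 9.1300 7.7910 4.2551 1.5016] k=[0 3 4 8 8 3 4]
t=6: x=[0.4137 2.6311 4.3764 7.4200 7.3539 3.9745 4.0109] k=[0 2 5 9 6 5 5]
t=7: x=[0.2757 2.0806 5.0799 7.9850 6.3632 5.2733 5.1882] k=[0 4 5 6 7 3 6]
t=8: x=[0.5518 3.4659 4.9361 6.0000 6.3481 4.1225 5.7668] k=[1 5 4 4 5 3 7]
t=9: x=[1.5067 4.1608 4.0893 4.1450 4.6244 3.9745 6.6395] k=[3 6 3 2 4 3 5]
t=10: x=[3.2902 4.9998 3.2435 2.4350 3.6143 3.5302 4.8907] k=[4 4 5 2 5 6 4]
t=11: x=[3.8365 4.0335 4.3615 2.8700 4.7708 5.7000 4.4590] k=[2 5 6 5 3 6 6]
t=12: x=[2.3267 4.5874 5.6403 4.8550 3.7760 5.7000 6.2113] k=[2 3 5 3 3 5 8]
t=13: x=[2.0482 3.0555 4.3615 3.2900 3.3362 5.2733 7.8027] k=[4 5 5 5 3 7 10]
t=14: x=[3.9770 4.7297 4.9361 4.7100 3.9226 7.0071 9.8196] k=[6 6 7 7 2 8 9]
t=15: x=[5.7826 5.9988 6.7775 6.2750 3.6446 7.4315 9.1058] k=[6 7 9 4 6 7 9]
t=16: x=[5.9244 6.9862 7.9018 5.0150 5.9252 7.3002 8.9597] k=[4 9 8 3 4 7 11]
t=17: x=[4.5398 7.9619 7.3394 3.8700 4.3468 7.3002 10.6761] k=[7 7 6 3 2 6 13]
t=18: x=[6.7627 6.6996 5.6403 3.2900 2.7645 6.5821 12.2351] k=[9 8 6 4 3 7 11]
t=19: x=[8.5934 7.6892 5.9281 4.1450 3.7760 7.1537 10.6761] k=[10 7 6 6 4 5 9]
t=20: x=[9.2985 7.1297 6.0721 5.7100 4.4932 5.5680 8.6672] k=[11 5 6 6 5 4 8]

[0.5238, 0.2381, 0.2857, 0.2857, 0.2381, 0.1905, 0.3810]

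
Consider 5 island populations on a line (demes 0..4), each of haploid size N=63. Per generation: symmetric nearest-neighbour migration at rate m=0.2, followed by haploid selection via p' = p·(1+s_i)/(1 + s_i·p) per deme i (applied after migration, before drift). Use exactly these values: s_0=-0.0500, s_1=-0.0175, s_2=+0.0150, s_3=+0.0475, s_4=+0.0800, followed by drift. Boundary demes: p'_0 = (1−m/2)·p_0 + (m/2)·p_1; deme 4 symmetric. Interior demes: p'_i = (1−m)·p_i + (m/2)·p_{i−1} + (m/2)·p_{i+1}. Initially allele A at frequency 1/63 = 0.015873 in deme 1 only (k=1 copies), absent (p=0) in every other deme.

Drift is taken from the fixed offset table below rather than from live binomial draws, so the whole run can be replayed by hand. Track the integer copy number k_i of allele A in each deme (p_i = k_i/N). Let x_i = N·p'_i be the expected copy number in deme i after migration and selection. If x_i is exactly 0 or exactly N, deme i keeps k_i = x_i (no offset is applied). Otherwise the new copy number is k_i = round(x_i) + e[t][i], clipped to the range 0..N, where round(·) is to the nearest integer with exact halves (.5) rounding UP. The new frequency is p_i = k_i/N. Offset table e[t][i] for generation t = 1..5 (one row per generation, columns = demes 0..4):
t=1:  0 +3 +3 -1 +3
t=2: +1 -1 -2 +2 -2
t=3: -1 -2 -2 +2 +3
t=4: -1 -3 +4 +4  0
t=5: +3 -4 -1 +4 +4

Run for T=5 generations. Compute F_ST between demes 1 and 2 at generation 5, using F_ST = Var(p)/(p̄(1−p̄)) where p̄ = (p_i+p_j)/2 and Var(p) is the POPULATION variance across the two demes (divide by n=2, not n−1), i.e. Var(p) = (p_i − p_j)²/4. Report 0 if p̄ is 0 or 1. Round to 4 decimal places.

0.0244

t=0: k=[0 1 0 0 0]
t=1: x=[0.0950 0.7862 0.1015 0.0000 0.0000] k=[0 4 3 0 0]
t=2: x=[0.3801 3.4421 2.8401 0.3142 0.0000] k=[1 2 1 2 0]
t=3: x=[1.0459 1.7694 1.2177 1.7785 0.2159] k=[0 0 0 4 3]
t=4: x=[0.0000 0.0000 0.4060 3.6566 3.3349] k=[0 0 4 8 3]
t=5: x=[0.0000 0.3930 4.0561 7.3976 3.7633] k=[0 0 3 11 8]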